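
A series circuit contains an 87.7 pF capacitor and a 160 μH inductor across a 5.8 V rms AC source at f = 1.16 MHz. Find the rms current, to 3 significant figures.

ω = 2πf = 7.288e+06 rad/s
X_L = ωL = 1170 Ω
X_C = 1/(ωC) = 1560 Ω
Net reactance X = X_L − X_C = -398 Ω
Z = − j398 Ω
|Z| = √(0² + 398²) = 398 Ω
I = V/|Z| = 5.8/398 = 14.6 mA

14.6 mA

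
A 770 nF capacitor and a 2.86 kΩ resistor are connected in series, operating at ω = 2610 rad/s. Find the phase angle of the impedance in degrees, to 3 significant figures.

-9.87°

X_C = 1/(ωC) = 498 Ω
Z = 2860 − j498 Ω
|Z| = √(2860² + 498²) = 2900 Ω
∠Z = arctan(-498/2860) = -9.87°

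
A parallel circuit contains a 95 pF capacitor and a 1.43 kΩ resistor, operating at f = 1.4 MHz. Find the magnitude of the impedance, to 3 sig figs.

ω = 2πf = 8.796e+06 rad/s
X_C = 1/(ωC) = 1200 Ω
Parallel: admittances add. Y = 1/R + jωC
Y = (0.000699 + j0.000836) S
|Y| = 0.00109 S → |Z| = 1/|Y| = 918 Ω, ∠Z = −∠Y = -50.1°

918 Ω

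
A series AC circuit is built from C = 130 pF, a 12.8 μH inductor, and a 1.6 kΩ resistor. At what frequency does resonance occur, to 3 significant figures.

3.90 MHz

ω₀ = 1/√(LC) = 1/√(1.28e-05 × 1.3e-10) = 2.451e+07 rad/s
f₀ = ω₀/(2π) = 3.90 MHz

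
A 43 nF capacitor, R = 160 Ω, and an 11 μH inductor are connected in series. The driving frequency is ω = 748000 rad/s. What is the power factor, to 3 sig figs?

0.990

X_L = ωL = 8.23 Ω
X_C = 1/(ωC) = 31.1 Ω
Net reactance X = X_L − X_C = -22.9 Ω
Z = 160 − j22.9 Ω
|Z| = √(160² + 22.9²) = 162 Ω
∠Z = arctan(-22.9/160) = -8.13°
cos φ = cos(-8.13°) = 0.990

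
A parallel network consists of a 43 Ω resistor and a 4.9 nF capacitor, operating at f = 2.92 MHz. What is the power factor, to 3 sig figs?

ω = 2πf = 1.835e+07 rad/s
X_C = 1/(ωC) = 11.1 Ω
Parallel: admittances add. Y = 1/R + jωC
Y = (0.0233 + j0.0899) S
|Y| = 0.0929 S → |Z| = 1/|Y| = 10.8 Ω, ∠Z = −∠Y = -75.5°
cos φ = cos(-75.5°) = 0.250

0.250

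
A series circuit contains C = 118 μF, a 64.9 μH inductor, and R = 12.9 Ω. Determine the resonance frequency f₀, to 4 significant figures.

ω₀ = 1/√(LC) = 1/√(6.49e-05 × 0.000118) = 11430 rad/s
f₀ = ω₀/(2π) = 1.819 kHz

1.819 kHz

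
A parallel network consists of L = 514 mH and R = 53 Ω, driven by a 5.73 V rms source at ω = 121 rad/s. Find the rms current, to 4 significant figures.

X_L = ωL = 62.19 Ω
Parallel: admittances add. Y = 1/R + 1/(jωL)
Y = (0.01887 − j0.01608) S
|Y| = 0.02479 S → |Z| = 1/|Y| = 40.34 Ω, ∠Z = −∠Y = 40.44°
I = V/|Z| = 5.73/40.34 = 142.0 mA

142.0 mA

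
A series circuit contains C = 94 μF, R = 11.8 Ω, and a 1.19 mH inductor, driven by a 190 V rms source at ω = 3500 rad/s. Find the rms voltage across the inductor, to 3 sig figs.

X_L = ωL = 4.17 Ω
X_C = 1/(ωC) = 3.04 Ω
Net reactance X = X_L − X_C = 1.13 Ω
Z = 11.8 + j1.13 Ω
|Z| = √(11.8² + 1.13²) = 11.9 Ω
I = V/|Z| = 16.0 A
V_L = I·|Z_L| = 16.0 × 4.17 = 66.8 V

66.8 V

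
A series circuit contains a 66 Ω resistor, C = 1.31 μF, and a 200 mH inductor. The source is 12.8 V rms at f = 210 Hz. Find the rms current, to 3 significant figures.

39.8 mA

ω = 2πf = 1319 rad/s
X_L = ωL = 264 Ω
X_C = 1/(ωC) = 579 Ω
Net reactance X = X_L − X_C = -315 Ω
Z = 66.0 − j315 Ω
|Z| = √(66.0² + 315²) = 321 Ω
I = V/|Z| = 12.8/321 = 39.8 mA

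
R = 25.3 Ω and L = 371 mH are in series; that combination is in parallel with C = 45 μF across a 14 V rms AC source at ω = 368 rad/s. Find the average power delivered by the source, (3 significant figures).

X_L = ωL = 137 Ω
X_C = 1/(ωC) = 60.4 Ω
Branch 1 (R+jX_L): Z₁ = 25.3 + j137 Ω, |Z₁| = 139 Ω
Branch 2 (−jX_C): Z₂ = −j60.4 Ω
Parallel: Z = Z₁Z₂/(Z₁+Z₂), |Z| = 105 Ω, ∠Z = -82.1°
I = V/|Z| = 134 mA
P = VI cos φ = 14 × 0.134 × cos(-82.1°) = 257 mW

257 mW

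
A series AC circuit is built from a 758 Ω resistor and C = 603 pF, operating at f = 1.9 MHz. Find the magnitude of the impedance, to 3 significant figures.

771 Ω

ω = 2πf = 1.194e+07 rad/s
X_C = 1/(ωC) = 139 Ω
Z = 758 − j139 Ω
|Z| = √(758² + 139²) = 771 Ω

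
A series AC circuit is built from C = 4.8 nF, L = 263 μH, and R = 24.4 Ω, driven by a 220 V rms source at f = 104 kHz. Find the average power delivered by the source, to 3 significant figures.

53.2 W

ω = 2πf = 653500 rad/s
X_L = ωL = 172 Ω
X_C = 1/(ωC) = 319 Ω
Net reactance X = X_L − X_C = -147 Ω
Z = 24.4 − j147 Ω
|Z| = √(24.4² + 147²) = 149 Ω
∠Z = arctan(-147/24.4) = -80.6°
I = V/|Z| = 1.48 A
P = VI cos φ = 220 × 1.48 × cos(-80.6°) = 53.2 W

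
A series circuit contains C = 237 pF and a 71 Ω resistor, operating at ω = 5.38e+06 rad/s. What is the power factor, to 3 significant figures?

0.0902

X_C = 1/(ωC) = 784 Ω
Z = 71.0 − j784 Ω
|Z| = √(71.0² + 784²) = 787 Ω
∠Z = arctan(-784/71.0) = -84.8°
cos φ = cos(-84.8°) = 0.0902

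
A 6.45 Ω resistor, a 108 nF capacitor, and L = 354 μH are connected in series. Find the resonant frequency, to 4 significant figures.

ω₀ = 1/√(LC) = 1/√(0.000354 × 1.08e-07) = 161700 rad/s
f₀ = ω₀/(2π) = 25.74 kHz

25.74 kHz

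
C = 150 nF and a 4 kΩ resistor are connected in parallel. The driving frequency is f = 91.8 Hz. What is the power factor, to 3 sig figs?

ω = 2πf = 576.8 rad/s
X_C = 1/(ωC) = 11600 Ω
Parallel: admittances add. Y = 1/R + jωC
Y = (0.000250 + j8.65e-05) S
|Y| = 0.000265 S → |Z| = 1/|Y| = 3780 Ω, ∠Z = −∠Y = -19.1°
cos φ = cos(-19.1°) = 0.945

0.945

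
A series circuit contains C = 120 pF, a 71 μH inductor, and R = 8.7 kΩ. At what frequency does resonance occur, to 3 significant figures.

1.72 MHz

ω₀ = 1/√(LC) = 1/√(7.1e-05 × 1.2e-10) = 1.083e+07 rad/s
f₀ = ω₀/(2π) = 1.72 MHz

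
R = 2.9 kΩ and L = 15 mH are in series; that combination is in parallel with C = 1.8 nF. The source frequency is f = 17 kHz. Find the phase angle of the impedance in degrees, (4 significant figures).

-9.942°

ω = 2πf = 106800 rad/s
X_L = ωL = 1602 Ω
X_C = 1/(ωC) = 5201 Ω
Branch 1 (R+jX_L): Z₁ = 2900 + j1602 Ω, |Z₁| = 3313 Ω
Branch 2 (−jX_C): Z₂ = −j5201 Ω
Parallel: Z = Z₁Z₂/(Z₁+Z₂), |Z| = 3728 Ω, ∠Z = -9.942°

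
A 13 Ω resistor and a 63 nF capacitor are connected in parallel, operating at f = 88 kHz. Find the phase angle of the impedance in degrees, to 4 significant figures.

ω = 2πf = 552900 rad/s
X_C = 1/(ωC) = 28.71 Ω
Parallel: admittances add. Y = 1/R + jωC
Y = (0.07692 + j0.03483) S
|Y| = 0.08444 S → |Z| = 1/|Y| = 11.84 Ω, ∠Z = −∠Y = -24.36°

-24.36°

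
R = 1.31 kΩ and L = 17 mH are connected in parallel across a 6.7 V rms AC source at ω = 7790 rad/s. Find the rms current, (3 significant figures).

50.9 mA

X_L = ωL = 132 Ω
Parallel: admittances add. Y = 1/R + 1/(jωL)
Y = (0.000763 − j0.00755) S
|Y| = 0.00759 S → |Z| = 1/|Y| = 132 Ω, ∠Z = −∠Y = 84.2°
I = V/|Z| = 6.7/132 = 50.9 mA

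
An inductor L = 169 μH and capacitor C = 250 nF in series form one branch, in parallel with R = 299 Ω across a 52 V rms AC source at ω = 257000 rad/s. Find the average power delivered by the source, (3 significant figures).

9.04 W

X_L = ωL = 43.4 Ω
X_C = 1/(ωC) = 15.6 Ω
Branch 1: Z₁ = R = 299 Ω
Branch 2 (series LC): Z₂ = j(X_L − X_C) = j27.9 Ω
Parallel: Z = Z₁Z₂/(Z₁+Z₂), |Z| = 27.7 Ω, ∠Z = 84.7°
I = V/|Z| = 1.87 A
P = VI cos φ = 52 × 1.87 × cos(84.7°) = 9.04 W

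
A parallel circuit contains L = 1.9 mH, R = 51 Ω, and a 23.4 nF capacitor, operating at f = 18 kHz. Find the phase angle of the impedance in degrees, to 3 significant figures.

ω = 2πf = 113100 rad/s
X_L = ωL = 215 Ω
X_C = 1/(ωC) = 378 Ω
Parallel: admittances add. Y = 1/R + 1/(jωL) + jωC
Y = (0.0196 − j0.00201) S
|Y| = 0.0197 S → |Z| = 1/|Y| = 50.7 Ω, ∠Z = −∠Y = 5.84°

5.84°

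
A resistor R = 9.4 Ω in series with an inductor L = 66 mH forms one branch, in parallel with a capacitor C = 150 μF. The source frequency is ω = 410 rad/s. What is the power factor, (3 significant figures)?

0.373

X_L = ωL = 27.1 Ω
X_C = 1/(ωC) = 16.3 Ω
Branch 1 (R+jX_L): Z₁ = 9.40 + j27.1 Ω, |Z₁| = 28.6 Ω
Branch 2 (−jX_C): Z₂ = −j16.3 Ω
Parallel: Z = Z₁Z₂/(Z₁+Z₂), |Z| = 32.5 Ω, ∠Z = -68.1°
cos φ = cos(-68.1°) = 0.373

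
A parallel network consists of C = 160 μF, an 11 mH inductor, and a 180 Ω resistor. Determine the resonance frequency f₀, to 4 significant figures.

120.0 Hz

ω₀ = 1/√(LC) = 1/√(0.011 × 0.00016) = 753.8 rad/s
f₀ = ω₀/(2π) = 120.0 Hz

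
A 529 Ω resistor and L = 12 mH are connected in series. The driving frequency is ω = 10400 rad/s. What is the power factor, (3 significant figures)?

0.973

X_L = ωL = 125 Ω
Z = 529 + j125 Ω
|Z| = √(529² + 125²) = 544 Ω
∠Z = arctan(125/529) = 13.3°
cos φ = cos(13.3°) = 0.973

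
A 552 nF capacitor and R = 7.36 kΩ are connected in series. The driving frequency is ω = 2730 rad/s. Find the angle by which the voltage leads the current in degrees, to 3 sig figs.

-5.15°

X_C = 1/(ωC) = 664 Ω
Z = 7360 − j664 Ω
|Z| = √(7360² + 664²) = 7390 Ω
∠Z = arctan(-664/7360) = -5.15°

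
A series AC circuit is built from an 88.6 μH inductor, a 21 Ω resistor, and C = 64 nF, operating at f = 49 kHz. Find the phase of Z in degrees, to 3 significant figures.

-48.2°

ω = 2πf = 307900 rad/s
X_L = ωL = 27.3 Ω
X_C = 1/(ωC) = 50.8 Ω
Net reactance X = X_L − X_C = -23.5 Ω
Z = 21.0 − j23.5 Ω
|Z| = √(21.0² + 23.5²) = 31.5 Ω
∠Z = arctan(-23.5/21.0) = -48.2°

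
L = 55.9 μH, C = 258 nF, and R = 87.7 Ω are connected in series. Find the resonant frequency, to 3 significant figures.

ω₀ = 1/√(LC) = 1/√(5.59e-05 × 2.58e-07) = 263300 rad/s
f₀ = ω₀/(2π) = 41.9 kHz

41.9 kHz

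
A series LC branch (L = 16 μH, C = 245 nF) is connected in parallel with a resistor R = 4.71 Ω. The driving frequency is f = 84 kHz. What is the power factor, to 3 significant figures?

ω = 2πf = 527800 rad/s
X_L = ωL = 8.44 Ω
X_C = 1/(ωC) = 7.73 Ω
Branch 1: Z₁ = R = 4.71 Ω
Branch 2 (series LC): Z₂ = j(X_L − X_C) = j0.711 Ω
Parallel: Z = Z₁Z₂/(Z₁+Z₂), |Z| = 0.703 Ω, ∠Z = 81.4°
cos φ = cos(81.4°) = 0.149

0.149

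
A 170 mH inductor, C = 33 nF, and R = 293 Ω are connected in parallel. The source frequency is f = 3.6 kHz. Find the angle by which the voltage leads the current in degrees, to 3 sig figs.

-8.11°

ω = 2πf = 22620 rad/s
X_L = ωL = 3850 Ω
X_C = 1/(ωC) = 1340 Ω
Parallel: admittances add. Y = 1/R + 1/(jωL) + jωC
Y = (0.00341 + j0.000486) S
|Y| = 0.00345 S → |Z| = 1/|Y| = 290 Ω, ∠Z = −∠Y = -8.11°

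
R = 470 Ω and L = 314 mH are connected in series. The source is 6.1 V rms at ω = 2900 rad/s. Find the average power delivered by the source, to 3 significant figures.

16.7 mW

X_L = ωL = 911 Ω
Z = 470 + j911 Ω
|Z| = √(470² + 911²) = 1020 Ω
∠Z = arctan(911/470) = 62.7°
I = V/|Z| = 5.95 mA
P = VI cos φ = 6.1 × 0.00595 × cos(62.7°) = 16.7 mW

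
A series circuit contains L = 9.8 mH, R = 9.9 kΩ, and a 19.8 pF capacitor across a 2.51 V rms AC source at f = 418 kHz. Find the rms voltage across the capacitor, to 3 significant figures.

4.07 V

ω = 2πf = 2.626e+06 rad/s
X_L = ωL = 25700 Ω
X_C = 1/(ωC) = 19200 Ω
Net reactance X = X_L − X_C = 6510 Ω
Z = 9900 + j6510 Ω
|Z| = √(9900² + 6510²) = 11800 Ω
I = V/|Z| = 212 μA
V_C = I·|Z_C| = 0.000212 × 19200 = 4.07 V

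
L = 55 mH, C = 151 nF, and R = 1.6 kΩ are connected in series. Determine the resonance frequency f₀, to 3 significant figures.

ω₀ = 1/√(LC) = 1/√(0.055 × 1.51e-07) = 10970 rad/s
f₀ = ω₀/(2π) = 1.75 kHz

1.75 kHz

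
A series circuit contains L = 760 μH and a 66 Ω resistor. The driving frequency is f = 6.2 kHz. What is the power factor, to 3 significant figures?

ω = 2πf = 38960 rad/s
X_L = ωL = 29.6 Ω
Z = 66.0 + j29.6 Ω
|Z| = √(66.0² + 29.6²) = 72.3 Ω
∠Z = arctan(29.6/66.0) = 24.2°
cos φ = cos(24.2°) = 0.912

0.912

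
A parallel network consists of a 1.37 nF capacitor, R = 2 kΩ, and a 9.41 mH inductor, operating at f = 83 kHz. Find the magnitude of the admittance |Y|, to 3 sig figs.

715 μS

ω = 2πf = 521500 rad/s
X_L = ωL = 4910 Ω
X_C = 1/(ωC) = 1400 Ω
Parallel: admittances add. Y = 1/R + 1/(jωL) + jωC
Y = (0.000500 + j0.000511) S
|Y| = 0.000715 S → |Z| = 1/|Y| = 1400 Ω, ∠Z = −∠Y = -45.6°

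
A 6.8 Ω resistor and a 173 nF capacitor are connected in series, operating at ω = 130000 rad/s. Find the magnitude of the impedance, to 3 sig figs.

45.0 Ω

X_C = 1/(ωC) = 44.5 Ω
Z = 6.80 − j44.5 Ω
|Z| = √(6.80² + 44.5²) = 45.0 Ω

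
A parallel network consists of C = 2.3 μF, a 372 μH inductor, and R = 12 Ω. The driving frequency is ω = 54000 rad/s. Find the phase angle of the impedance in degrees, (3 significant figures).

X_L = ωL = 20.1 Ω
X_C = 1/(ωC) = 8.05 Ω
Parallel: admittances add. Y = 1/R + 1/(jωL) + jωC
Y = (0.0833 + j0.0744) S
|Y| = 0.112 S → |Z| = 1/|Y| = 8.95 Ω, ∠Z = −∠Y = -41.8°

-41.8°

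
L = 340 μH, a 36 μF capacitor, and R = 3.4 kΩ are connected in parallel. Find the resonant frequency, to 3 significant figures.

1.44 kHz

ω₀ = 1/√(LC) = 1/√(0.00034 × 3.6e-05) = 9039 rad/s
f₀ = ω₀/(2π) = 1.44 kHz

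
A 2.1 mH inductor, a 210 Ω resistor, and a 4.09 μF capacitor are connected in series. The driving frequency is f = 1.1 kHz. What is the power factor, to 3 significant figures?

0.995

ω = 2πf = 6912 rad/s
X_L = ωL = 14.5 Ω
X_C = 1/(ωC) = 35.4 Ω
Net reactance X = X_L − X_C = -20.9 Ω
Z = 210 − j20.9 Ω
|Z| = √(210² + 20.9²) = 211 Ω
∠Z = arctan(-20.9/210) = -5.67°
cos φ = cos(-5.67°) = 0.995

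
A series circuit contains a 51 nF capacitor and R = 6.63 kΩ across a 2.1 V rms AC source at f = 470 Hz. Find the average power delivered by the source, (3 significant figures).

ω = 2πf = 2953 rad/s
X_C = 1/(ωC) = 6640 Ω
Z = 6630 − j6640 Ω
|Z| = √(6630² + 6640²) = 9380 Ω
∠Z = arctan(-6640/6630) = -45.0°
I = V/|Z| = 224 μA
P = VI cos φ = 2.1 × 0.000224 × cos(-45.0°) = 332 μW

332 μW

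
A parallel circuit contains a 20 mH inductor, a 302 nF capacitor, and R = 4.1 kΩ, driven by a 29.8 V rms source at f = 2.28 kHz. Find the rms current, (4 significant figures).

25.95 mA

ω = 2πf = 14330 rad/s
X_L = ωL = 286.5 Ω
X_C = 1/(ωC) = 231.1 Ω
Parallel: admittances add. Y = 1/R + 1/(jωL) + jωC
Y = (0.0002439 + j0.0008361) S
|Y| = 0.0008710 S → |Z| = 1/|Y| = 1148 Ω, ∠Z = −∠Y = -73.74°
I = V/|Z| = 29.8/1148 = 25.95 mA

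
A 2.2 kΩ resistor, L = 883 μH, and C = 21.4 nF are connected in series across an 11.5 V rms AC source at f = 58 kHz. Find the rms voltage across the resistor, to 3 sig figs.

ω = 2πf = 364400 rad/s
X_L = ωL = 322 Ω
X_C = 1/(ωC) = 128 Ω
Net reactance X = X_L − X_C = 194 Ω
Z = 2200 + j194 Ω
|Z| = √(2200² + 194²) = 2210 Ω
I = V/|Z| = 5.21 mA
V_R = I·|Z_R| = 0.00521 × 2200 = 11.5 V

11.5 V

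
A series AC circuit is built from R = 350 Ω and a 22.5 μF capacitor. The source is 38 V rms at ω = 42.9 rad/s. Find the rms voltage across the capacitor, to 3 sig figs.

X_C = 1/(ωC) = 1040 Ω
Z = 350 − j1040 Ω
|Z| = √(350² + 1040²) = 1090 Ω
I = V/|Z| = 34.7 mA
V_C = I·|Z_C| = 0.0347 × 1040 = 36.0 V

36.0 V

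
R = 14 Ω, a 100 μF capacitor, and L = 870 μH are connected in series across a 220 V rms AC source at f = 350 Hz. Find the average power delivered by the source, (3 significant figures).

3.34 kW

ω = 2πf = 2199 rad/s
X_L = ωL = 1.91 Ω
X_C = 1/(ωC) = 4.55 Ω
Net reactance X = X_L − X_C = -2.63 Ω
Z = 14.0 − j2.63 Ω
|Z| = √(14.0² + 2.63²) = 14.2 Ω
∠Z = arctan(-2.63/14.0) = -10.7°
I = V/|Z| = 15.4 A
P = VI cos φ = 220 × 15.4 × cos(-10.7°) = 3.34 kW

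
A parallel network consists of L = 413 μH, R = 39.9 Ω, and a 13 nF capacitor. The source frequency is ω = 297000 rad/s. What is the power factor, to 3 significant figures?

0.986

X_L = ωL = 123 Ω
X_C = 1/(ωC) = 259 Ω
Parallel: admittances add. Y = 1/R + 1/(jωL) + jωC
Y = (0.0251 − j0.00429) S
|Y| = 0.0254 S → |Z| = 1/|Y| = 39.3 Ω, ∠Z = −∠Y = 9.72°
cos φ = cos(9.72°) = 0.986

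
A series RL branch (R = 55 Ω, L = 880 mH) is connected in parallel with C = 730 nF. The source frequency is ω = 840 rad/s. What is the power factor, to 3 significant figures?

0.135

X_L = ωL = 739 Ω
X_C = 1/(ωC) = 1630 Ω
Branch 1 (R+jX_L): Z₁ = 55.0 + j739 Ω, |Z₁| = 741 Ω
Branch 2 (−jX_C): Z₂ = −j1630 Ω
Parallel: Z = Z₁Z₂/(Z₁+Z₂), |Z| = 1350 Ω, ∠Z = 82.2°
cos φ = cos(82.2°) = 0.135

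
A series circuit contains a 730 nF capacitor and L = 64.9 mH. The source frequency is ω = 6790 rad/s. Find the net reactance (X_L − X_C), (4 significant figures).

238.9 Ω

X_L = ωL = 440.7 Ω
X_C = 1/(ωC) = 201.7 Ω
X = 440.7 − 201.7 = 238.9 Ω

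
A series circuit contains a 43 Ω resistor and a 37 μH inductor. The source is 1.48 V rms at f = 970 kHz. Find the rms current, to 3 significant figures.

6.45 mA

ω = 2πf = 6.095e+06 rad/s
X_L = ωL = 226 Ω
Z = 43.0 + j226 Ω
|Z| = √(43.0² + 226²) = 230 Ω
I = V/|Z| = 1.48/230 = 6.45 mA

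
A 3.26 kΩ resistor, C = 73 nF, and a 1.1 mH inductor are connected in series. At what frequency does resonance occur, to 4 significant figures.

17.76 kHz

ω₀ = 1/√(LC) = 1/√(0.0011 × 7.3e-08) = 111600 rad/s
f₀ = ω₀/(2π) = 17.76 kHz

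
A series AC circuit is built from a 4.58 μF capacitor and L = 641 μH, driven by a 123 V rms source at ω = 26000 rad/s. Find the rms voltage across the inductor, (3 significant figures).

248 V

X_L = ωL = 16.7 Ω
X_C = 1/(ωC) = 8.40 Ω
Net reactance X = X_L − X_C = 8.27 Ω
Z = j8.27 Ω
|Z| = √(0² + 8.27²) = 8.27 Ω
I = V/|Z| = 14.9 A
V_L = I·|Z_L| = 14.9 × 16.7 = 248 V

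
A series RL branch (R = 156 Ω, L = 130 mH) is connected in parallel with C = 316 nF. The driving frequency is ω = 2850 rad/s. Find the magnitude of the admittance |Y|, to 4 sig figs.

1.694 mS

X_L = ωL = 370.5 Ω
X_C = 1/(ωC) = 1110 Ω
Branch 1 (R+jX_L): Z₁ = 156.0 + j370.5 Ω, |Z₁| = 402.0 Ω
Branch 2 (−jX_C): Z₂ = −j1110 Ω
Parallel: Z = Z₁Z₂/(Z₁+Z₂), |Z| = 590.3 Ω, ∠Z = 55.26°
|Y| = 1/|Z| = 1.694 mS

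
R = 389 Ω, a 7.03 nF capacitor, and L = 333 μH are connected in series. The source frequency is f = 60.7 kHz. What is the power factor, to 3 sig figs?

0.845

ω = 2πf = 381400 rad/s
X_L = ωL = 127 Ω
X_C = 1/(ωC) = 373 Ω
Net reactance X = X_L − X_C = -246 Ω
Z = 389 − j246 Ω
|Z| = √(389² + 246²) = 460 Ω
∠Z = arctan(-246/389) = -32.3°
cos φ = cos(-32.3°) = 0.845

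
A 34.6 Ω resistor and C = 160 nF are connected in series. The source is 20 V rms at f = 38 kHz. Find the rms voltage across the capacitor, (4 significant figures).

ω = 2πf = 238800 rad/s
X_C = 1/(ωC) = 26.18 Ω
Z = 34.60 − j26.18 Ω
|Z| = √(34.60² + 26.18²) = 43.39 Ω
I = V/|Z| = 461.0 mA
V_C = I·|Z_C| = 0.4610 × 26.18 = 12.07 V

12.07 V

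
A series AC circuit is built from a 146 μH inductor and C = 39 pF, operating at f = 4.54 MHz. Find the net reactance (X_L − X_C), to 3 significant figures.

ω = 2πf = 2.853e+07 rad/s
X_L = ωL = 4160 Ω
X_C = 1/(ωC) = 899 Ω
X = 4160 − 899 = 3270 Ω

3270 Ω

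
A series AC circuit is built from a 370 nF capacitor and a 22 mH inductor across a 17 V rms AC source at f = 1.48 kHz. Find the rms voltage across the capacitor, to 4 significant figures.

57.41 V

ω = 2πf = 9299 rad/s
X_L = ωL = 204.6 Ω
X_C = 1/(ωC) = 290.6 Ω
Net reactance X = X_L − X_C = -86.06 Ω
Z = − j86.06 Ω
|Z| = √(0² + 86.06²) = 86.06 Ω
I = V/|Z| = 197.5 mA
V_C = I·|Z_C| = 0.1975 × 290.6 = 57.41 V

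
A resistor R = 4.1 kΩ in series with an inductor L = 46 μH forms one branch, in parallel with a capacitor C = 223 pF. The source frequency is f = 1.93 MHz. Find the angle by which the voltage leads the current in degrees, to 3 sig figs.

ω = 2πf = 1.213e+07 rad/s
X_L = ωL = 558 Ω
X_C = 1/(ωC) = 370 Ω
Branch 1 (R+jX_L): Z₁ = 4100 + j558 Ω, |Z₁| = 4140 Ω
Branch 2 (−jX_C): Z₂ = −j370 Ω
Parallel: Z = Z₁Z₂/(Z₁+Z₂), |Z| = 373 Ω, ∠Z = -84.9°

-84.9°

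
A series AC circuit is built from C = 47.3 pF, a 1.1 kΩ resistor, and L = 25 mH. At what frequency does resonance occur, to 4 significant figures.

ω₀ = 1/√(LC) = 1/√(0.025 × 4.73e-11) = 919600 rad/s
f₀ = ω₀/(2π) = 146.4 kHz

146.4 kHz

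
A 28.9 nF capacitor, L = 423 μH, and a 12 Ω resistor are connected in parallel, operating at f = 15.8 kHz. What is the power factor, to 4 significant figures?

0.9698

ω = 2πf = 99270 rad/s
X_L = ωL = 41.99 Ω
X_C = 1/(ωC) = 348.6 Ω
Parallel: admittances add. Y = 1/R + 1/(jωL) + jωC
Y = (0.08333 − j0.02094) S
|Y| = 0.08593 S → |Z| = 1/|Y| = 11.64 Ω, ∠Z = −∠Y = 14.11°
cos φ = cos(14.11°) = 0.9698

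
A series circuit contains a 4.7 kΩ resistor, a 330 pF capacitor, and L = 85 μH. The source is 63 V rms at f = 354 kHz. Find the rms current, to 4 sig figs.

13.01 mA

ω = 2πf = 2.224e+06 rad/s
X_L = ωL = 189.1 Ω
X_C = 1/(ωC) = 1362 Ω
Net reactance X = X_L − X_C = -1173 Ω
Z = 4700 − j1173 Ω
|Z| = √(4700² + 1173²) = 4844 Ω
I = V/|Z| = 63/4844 = 13.01 mA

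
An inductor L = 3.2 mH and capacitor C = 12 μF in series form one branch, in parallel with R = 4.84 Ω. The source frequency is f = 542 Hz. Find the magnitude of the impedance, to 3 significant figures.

4.56 Ω

ω = 2πf = 3405 rad/s
X_L = ωL = 10.9 Ω
X_C = 1/(ωC) = 24.5 Ω
Branch 1: Z₁ = R = 4.84 Ω
Branch 2 (series LC): Z₂ = j(X_L − X_C) = −j13.6 Ω
Parallel: Z = Z₁Z₂/(Z₁+Z₂), |Z| = 4.56 Ω, ∠Z = -19.6°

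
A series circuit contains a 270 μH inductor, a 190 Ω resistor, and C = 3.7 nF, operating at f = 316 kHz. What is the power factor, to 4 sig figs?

0.4291

ω = 2πf = 1.985e+06 rad/s
X_L = ωL = 536.1 Ω
X_C = 1/(ωC) = 136.1 Ω
Net reactance X = X_L − X_C = 400.0 Ω
Z = 190.0 + j400.0 Ω
|Z| = √(190.0² + 400.0²) = 442.8 Ω
∠Z = arctan(400.0/190.0) = 64.59°
cos φ = cos(64.59°) = 0.4291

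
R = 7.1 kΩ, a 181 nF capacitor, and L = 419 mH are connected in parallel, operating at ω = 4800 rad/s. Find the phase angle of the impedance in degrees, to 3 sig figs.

-69.2°

X_L = ωL = 2010 Ω
X_C = 1/(ωC) = 1150 Ω
Parallel: admittances add. Y = 1/R + 1/(jωL) + jωC
Y = (0.000141 + j0.000372) S
|Y| = 0.000397 S → |Z| = 1/|Y| = 2520 Ω, ∠Z = −∠Y = -69.2°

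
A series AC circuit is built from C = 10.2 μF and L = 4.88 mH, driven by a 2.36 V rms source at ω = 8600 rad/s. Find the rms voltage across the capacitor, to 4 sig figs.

0.8801 V

X_L = ωL = 41.97 Ω
X_C = 1/(ωC) = 11.40 Ω
Net reactance X = X_L − X_C = 30.57 Ω
Z = j30.57 Ω
|Z| = √(0² + 30.57²) = 30.57 Ω
I = V/|Z| = 77.20 mA
V_C = I·|Z_C| = 0.07720 × 11.40 = 0.8801 V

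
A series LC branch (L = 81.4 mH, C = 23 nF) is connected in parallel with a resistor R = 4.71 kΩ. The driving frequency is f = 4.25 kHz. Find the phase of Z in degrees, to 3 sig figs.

83.4°

ω = 2πf = 26700 rad/s
X_L = ωL = 2170 Ω
X_C = 1/(ωC) = 1630 Ω
Branch 1: Z₁ = R = 4710 Ω
Branch 2 (series LC): Z₂ = j(X_L − X_C) = j545 Ω
Parallel: Z = Z₁Z₂/(Z₁+Z₂), |Z| = 542 Ω, ∠Z = 83.4°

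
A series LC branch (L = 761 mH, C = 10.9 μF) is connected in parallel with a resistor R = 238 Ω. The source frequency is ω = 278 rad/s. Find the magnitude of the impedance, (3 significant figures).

X_L = ωL = 212 Ω
X_C = 1/(ωC) = 330 Ω
Branch 1: Z₁ = R = 238 Ω
Branch 2 (series LC): Z₂ = j(X_L − X_C) = −j118 Ω
Parallel: Z = Z₁Z₂/(Z₁+Z₂), |Z| = 106 Ω, ∠Z = -63.5°

106 Ω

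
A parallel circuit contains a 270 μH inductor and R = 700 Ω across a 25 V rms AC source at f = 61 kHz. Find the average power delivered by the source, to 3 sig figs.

893 mW

ω = 2πf = 383300 rad/s
X_L = ωL = 103 Ω
Parallel: admittances add. Y = 1/R + 1/(jωL)
Y = (0.00143 − j0.00966) S
|Y| = 0.00977 S → |Z| = 1/|Y| = 102 Ω, ∠Z = −∠Y = 81.6°
I = V/|Z| = 244 mA
P = VI cos φ = 25 × 0.244 × cos(81.6°) = 893 mW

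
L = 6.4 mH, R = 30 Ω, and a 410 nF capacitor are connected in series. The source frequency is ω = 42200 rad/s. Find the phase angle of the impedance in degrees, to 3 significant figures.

X_L = ωL = 270 Ω
X_C = 1/(ωC) = 57.8 Ω
Net reactance X = X_L − X_C = 212 Ω
Z = 30.0 + j212 Ω
|Z| = √(30.0² + 212²) = 214 Ω
∠Z = arctan(212/30.0) = 82.0°

82.0°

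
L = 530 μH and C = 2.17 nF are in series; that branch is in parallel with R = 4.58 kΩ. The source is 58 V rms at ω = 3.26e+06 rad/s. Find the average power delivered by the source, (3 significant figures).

X_L = ωL = 1730 Ω
X_C = 1/(ωC) = 141 Ω
Branch 1: Z₁ = R = 4580 Ω
Branch 2 (series LC): Z₂ = j(X_L − X_C) = j1590 Ω
Parallel: Z = Z₁Z₂/(Z₁+Z₂), |Z| = 1500 Ω, ∠Z = 70.9°
I = V/|Z| = 38.7 mA
P = VI cos φ = 58 × 0.0387 × cos(70.9°) = 734 mW

734 mW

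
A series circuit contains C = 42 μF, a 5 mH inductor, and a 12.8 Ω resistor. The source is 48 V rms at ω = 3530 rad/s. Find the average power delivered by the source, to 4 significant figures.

104.3 W

X_L = ωL = 17.65 Ω
X_C = 1/(ωC) = 6.745 Ω
Net reactance X = X_L − X_C = 10.91 Ω
Z = 12.80 + j10.91 Ω
|Z| = √(12.80² + 10.91²) = 16.82 Ω
∠Z = arctan(10.91/12.80) = 40.43°
I = V/|Z| = 2.855 A
P = VI cos φ = 48 × 2.855 × cos(40.43°) = 104.3 W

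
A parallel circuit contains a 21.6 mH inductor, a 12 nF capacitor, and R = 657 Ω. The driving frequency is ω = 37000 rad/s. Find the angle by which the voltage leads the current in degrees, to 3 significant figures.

X_L = ωL = 799 Ω
X_C = 1/(ωC) = 2250 Ω
Parallel: admittances add. Y = 1/R + 1/(jωL) + jωC
Y = (0.00152 − j0.000807) S
|Y| = 0.00172 S → |Z| = 1/|Y| = 580 Ω, ∠Z = −∠Y = 27.9°

27.9°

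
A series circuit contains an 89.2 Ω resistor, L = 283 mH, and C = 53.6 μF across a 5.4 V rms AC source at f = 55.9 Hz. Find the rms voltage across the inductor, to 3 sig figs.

ω = 2πf = 351.2 rad/s
X_L = ωL = 99.4 Ω
X_C = 1/(ωC) = 53.1 Ω
Net reactance X = X_L − X_C = 46.3 Ω
Z = 89.2 + j46.3 Ω
|Z| = √(89.2² + 46.3²) = 100 Ω
I = V/|Z| = 53.7 mA
V_L = I·|Z_L| = 0.0537 × 99.4 = 5.34 V

5.34 V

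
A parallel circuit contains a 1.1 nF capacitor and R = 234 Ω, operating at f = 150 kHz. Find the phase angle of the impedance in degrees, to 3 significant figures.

ω = 2πf = 942500 rad/s
X_C = 1/(ωC) = 965 Ω
Parallel: admittances add. Y = 1/R + jωC
Y = (0.00427 + j0.00104) S
|Y| = 0.00440 S → |Z| = 1/|Y| = 227 Ω, ∠Z = −∠Y = -13.6°

-13.6°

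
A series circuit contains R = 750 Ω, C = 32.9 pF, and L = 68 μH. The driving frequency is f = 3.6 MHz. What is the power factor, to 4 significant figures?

0.9680

ω = 2πf = 2.262e+07 rad/s
X_L = ωL = 1538 Ω
X_C = 1/(ωC) = 1344 Ω
Net reactance X = X_L − X_C = 194.4 Ω
Z = 750.0 + j194.4 Ω
|Z| = √(750.0² + 194.4²) = 774.8 Ω
∠Z = arctan(194.4/750.0) = 14.53°
cos φ = cos(14.53°) = 0.9680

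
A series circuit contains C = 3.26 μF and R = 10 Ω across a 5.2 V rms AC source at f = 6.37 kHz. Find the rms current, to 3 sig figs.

413 mA

ω = 2πf = 40020 rad/s
X_C = 1/(ωC) = 7.66 Ω
Z = 10.0 − j7.66 Ω
|Z| = √(10.0² + 7.66²) = 12.6 Ω
I = V/|Z| = 5.2/12.6 = 413 mA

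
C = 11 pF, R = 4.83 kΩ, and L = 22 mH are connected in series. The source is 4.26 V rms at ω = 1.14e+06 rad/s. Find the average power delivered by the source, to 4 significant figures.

X_L = ωL = 25080 Ω
X_C = 1/(ωC) = 79740 Ω
Net reactance X = X_L − X_C = -54660 Ω
Z = 4830 − j54660 Ω
|Z| = √(4830² + 54660²) = 54880 Ω
∠Z = arctan(-54660/4830) = -84.95°
I = V/|Z| = 77.63 μA
P = VI cos φ = 4.26 × 7.763e-05 × cos(-84.95°) = 29.11 μW

29.11 μW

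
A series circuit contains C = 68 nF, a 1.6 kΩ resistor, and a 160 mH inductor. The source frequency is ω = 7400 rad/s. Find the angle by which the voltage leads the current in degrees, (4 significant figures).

X_L = ωL = 1184 Ω
X_C = 1/(ωC) = 1987 Ω
Net reactance X = X_L − X_C = -803.3 Ω
Z = 1600 − j803.3 Ω
|Z| = √(1600² + 803.3²) = 1790 Ω
∠Z = arctan(-803.3/1600) = -26.66°

-26.66°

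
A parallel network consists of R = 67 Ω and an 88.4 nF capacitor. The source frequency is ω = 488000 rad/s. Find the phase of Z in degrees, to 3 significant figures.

-70.9°

X_C = 1/(ωC) = 23.2 Ω
Parallel: admittances add. Y = 1/R + jωC
Y = (0.0149 + j0.0431) S
|Y| = 0.0456 S → |Z| = 1/|Y| = 21.9 Ω, ∠Z = −∠Y = -70.9°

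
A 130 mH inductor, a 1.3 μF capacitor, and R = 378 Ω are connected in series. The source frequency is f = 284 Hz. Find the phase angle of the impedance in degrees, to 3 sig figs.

-27.8°

ω = 2πf = 1784 rad/s
X_L = ωL = 232 Ω
X_C = 1/(ωC) = 431 Ω
Net reactance X = X_L − X_C = -199 Ω
Z = 378 − j199 Ω
|Z| = √(378² + 199²) = 427 Ω
∠Z = arctan(-199/378) = -27.8°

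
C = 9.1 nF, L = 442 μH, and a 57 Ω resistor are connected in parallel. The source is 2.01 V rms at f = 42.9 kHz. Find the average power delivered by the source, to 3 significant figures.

ω = 2πf = 269500 rad/s
X_L = ωL = 119 Ω
X_C = 1/(ωC) = 408 Ω
Parallel: admittances add. Y = 1/R + 1/(jωL) + jωC
Y = (0.0175 − j0.00594) S
|Y| = 0.0185 S → |Z| = 1/|Y| = 54.0 Ω, ∠Z = −∠Y = 18.7°
I = V/|Z| = 37.2 mA
P = VI cos φ = 2.01 × 0.0372 × cos(18.7°) = 70.9 mW

70.9 mW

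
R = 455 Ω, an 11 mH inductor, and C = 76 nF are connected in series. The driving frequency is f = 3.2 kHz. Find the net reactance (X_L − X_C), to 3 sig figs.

ω = 2πf = 20110 rad/s
X_L = ωL = 221 Ω
X_C = 1/(ωC) = 654 Ω
X = 221 − 654 = -433 Ω

-433 Ω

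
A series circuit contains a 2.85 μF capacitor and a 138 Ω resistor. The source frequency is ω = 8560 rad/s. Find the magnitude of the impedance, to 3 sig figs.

144 Ω

X_C = 1/(ωC) = 41.0 Ω
Z = 138 − j41.0 Ω
|Z| = √(138² + 41.0²) = 144 Ω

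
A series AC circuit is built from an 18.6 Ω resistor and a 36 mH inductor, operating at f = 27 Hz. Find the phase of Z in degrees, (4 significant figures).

18.18°

ω = 2πf = 169.6 rad/s
X_L = ωL = 6.107 Ω
Z = 18.60 + j6.107 Ω
|Z| = √(18.60² + 6.107²) = 19.58 Ω
∠Z = arctan(6.107/18.60) = 18.18°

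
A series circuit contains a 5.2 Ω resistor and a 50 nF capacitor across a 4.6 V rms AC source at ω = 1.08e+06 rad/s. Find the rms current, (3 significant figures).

239 mA

X_C = 1/(ωC) = 18.5 Ω
Z = 5.20 − j18.5 Ω
|Z| = √(5.20² + 18.5²) = 19.2 Ω
I = V/|Z| = 4.6/19.2 = 239 mA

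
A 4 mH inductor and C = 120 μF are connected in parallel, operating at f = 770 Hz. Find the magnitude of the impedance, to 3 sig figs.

1.89 Ω

ω = 2πf = 4838 rad/s
X_L = ωL = 19.4 Ω
X_C = 1/(ωC) = 1.72 Ω
Parallel: admittances add. Y = 1/(jωL) + jωC
Y = (0 + j0.529) S
|Y| = 0.529 S → |Z| = 1/|Y| = 1.89 Ω, ∠Z = −∠Y = -90.0°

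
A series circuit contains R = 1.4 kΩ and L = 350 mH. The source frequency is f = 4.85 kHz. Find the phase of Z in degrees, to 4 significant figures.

82.52°

ω = 2πf = 30470 rad/s
X_L = ωL = 10670 Ω
Z = 1400 + j10670 Ω
|Z| = √(1400² + 10670²) = 10760 Ω
∠Z = arctan(10670/1400) = 82.52°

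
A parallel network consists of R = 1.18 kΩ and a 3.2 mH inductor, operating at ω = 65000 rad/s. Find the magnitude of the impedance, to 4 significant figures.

204.8 Ω

X_L = ωL = 208.0 Ω
Parallel: admittances add. Y = 1/R + 1/(jωL)
Y = (0.0008475 − j0.004808) S
|Y| = 0.004882 S → |Z| = 1/|Y| = 204.8 Ω, ∠Z = −∠Y = 80.00°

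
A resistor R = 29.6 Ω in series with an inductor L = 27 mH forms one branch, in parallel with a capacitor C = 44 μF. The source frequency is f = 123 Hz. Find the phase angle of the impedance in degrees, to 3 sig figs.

-38.7°

ω = 2πf = 772.8 rad/s
X_L = ωL = 20.9 Ω
X_C = 1/(ωC) = 29.4 Ω
Branch 1 (R+jX_L): Z₁ = 29.6 + j20.9 Ω, |Z₁| = 36.2 Ω
Branch 2 (−jX_C): Z₂ = −j29.4 Ω
Parallel: Z = Z₁Z₂/(Z₁+Z₂), |Z| = 34.6 Ω, ∠Z = -38.7°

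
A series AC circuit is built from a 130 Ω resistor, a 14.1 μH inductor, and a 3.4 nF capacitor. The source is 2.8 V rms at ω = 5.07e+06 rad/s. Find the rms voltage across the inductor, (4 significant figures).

X_L = ωL = 71.49 Ω
X_C = 1/(ωC) = 58.01 Ω
Net reactance X = X_L − X_C = 13.48 Ω
Z = 130.0 + j13.48 Ω
|Z| = √(130.0² + 13.48²) = 130.7 Ω
I = V/|Z| = 21.42 mA
V_L = I·|Z_L| = 0.02142 × 71.49 = 1.532 V

1.532 V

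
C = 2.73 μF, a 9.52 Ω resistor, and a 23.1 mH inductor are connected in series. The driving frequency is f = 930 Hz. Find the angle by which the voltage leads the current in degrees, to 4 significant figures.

82.50°

ω = 2πf = 5843 rad/s
X_L = ωL = 135.0 Ω
X_C = 1/(ωC) = 62.69 Ω
Net reactance X = X_L − X_C = 72.30 Ω
Z = 9.520 + j72.30 Ω
|Z| = √(9.520² + 72.30²) = 72.92 Ω
∠Z = arctan(72.30/9.520) = 82.50°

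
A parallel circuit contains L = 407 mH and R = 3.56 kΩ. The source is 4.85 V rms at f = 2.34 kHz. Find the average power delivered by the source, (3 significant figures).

ω = 2πf = 14700 rad/s
X_L = ωL = 5980 Ω
Parallel: admittances add. Y = 1/R + 1/(jωL)
Y = (0.000281 − j0.000167) S
|Y| = 0.000327 S → |Z| = 1/|Y| = 3060 Ω, ∠Z = −∠Y = 30.7°
I = V/|Z| = 1.59 mA
P = VI cos φ = 4.85 × 0.00159 × cos(30.7°) = 6.61 mW

6.61 mW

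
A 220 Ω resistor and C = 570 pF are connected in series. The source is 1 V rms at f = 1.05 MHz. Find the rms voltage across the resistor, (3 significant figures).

0.637 V

ω = 2πf = 6.597e+06 rad/s
X_C = 1/(ωC) = 266 Ω
Z = 220 − j266 Ω
|Z| = √(220² + 266²) = 345 Ω
I = V/|Z| = 2.90 mA
V_R = I·|Z_R| = 0.00290 × 220 = 0.637 V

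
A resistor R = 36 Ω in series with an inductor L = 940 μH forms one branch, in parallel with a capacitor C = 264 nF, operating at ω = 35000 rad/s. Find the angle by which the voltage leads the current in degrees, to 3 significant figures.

X_L = ωL = 32.9 Ω
X_C = 1/(ωC) = 108 Ω
Branch 1 (R+jX_L): Z₁ = 36.0 + j32.9 Ω, |Z₁| = 48.8 Ω
Branch 2 (−jX_C): Z₂ = −j108 Ω
Parallel: Z = Z₁Z₂/(Z₁+Z₂), |Z| = 63.2 Ω, ∠Z = 16.9°

16.9°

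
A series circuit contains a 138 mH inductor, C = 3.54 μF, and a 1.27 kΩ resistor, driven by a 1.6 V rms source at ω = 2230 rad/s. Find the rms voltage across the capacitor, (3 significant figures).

0.158 V

X_L = ωL = 308 Ω
X_C = 1/(ωC) = 127 Ω
Net reactance X = X_L − X_C = 181 Ω
Z = 1270 + j181 Ω
|Z| = √(1270² + 181²) = 1280 Ω
I = V/|Z| = 1.25 mA
V_C = I·|Z_C| = 0.00125 × 127 = 0.158 V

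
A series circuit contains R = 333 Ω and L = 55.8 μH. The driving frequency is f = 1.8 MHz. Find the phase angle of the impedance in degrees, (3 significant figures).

ω = 2πf = 1.131e+07 rad/s
X_L = ωL = 631 Ω
Z = 333 + j631 Ω
|Z| = √(333² + 631²) = 714 Ω
∠Z = arctan(631/333) = 62.2°

62.2°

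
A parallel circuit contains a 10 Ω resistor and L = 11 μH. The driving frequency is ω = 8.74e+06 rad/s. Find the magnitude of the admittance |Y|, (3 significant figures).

X_L = ωL = 96.1 Ω
Parallel: admittances add. Y = 1/R + 1/(jωL)
Y = (0.100 − j0.0104) S
|Y| = 0.101 S → |Z| = 1/|Y| = 9.95 Ω, ∠Z = −∠Y = 5.94°

101 mS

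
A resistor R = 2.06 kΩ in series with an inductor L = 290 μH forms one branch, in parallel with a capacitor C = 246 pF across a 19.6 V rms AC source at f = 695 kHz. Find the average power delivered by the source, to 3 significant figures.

135 mW

ω = 2πf = 4.367e+06 rad/s
X_L = ωL = 1270 Ω
X_C = 1/(ωC) = 931 Ω
Branch 1 (R+jX_L): Z₁ = 2060 + j1270 Ω, |Z₁| = 2420 Ω
Branch 2 (−jX_C): Z₂ = −j931 Ω
Parallel: Z = Z₁Z₂/(Z₁+Z₂), |Z| = 1080 Ω, ∠Z = -67.7°
I = V/|Z| = 18.2 mA
P = VI cos φ = 19.6 × 0.0182 × cos(-67.7°) = 135 mW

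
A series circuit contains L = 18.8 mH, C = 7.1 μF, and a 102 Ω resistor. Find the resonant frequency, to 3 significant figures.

436 Hz

ω₀ = 1/√(LC) = 1/√(0.0188 × 7.1e-06) = 2737 rad/s
f₀ = ω₀/(2π) = 436 Hz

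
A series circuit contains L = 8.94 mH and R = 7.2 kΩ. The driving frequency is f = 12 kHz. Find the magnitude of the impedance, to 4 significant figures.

7231 Ω

ω = 2πf = 75400 rad/s
X_L = ωL = 674.1 Ω
Z = 7200 + j674.1 Ω
|Z| = √(7200² + 674.1²) = 7231 Ω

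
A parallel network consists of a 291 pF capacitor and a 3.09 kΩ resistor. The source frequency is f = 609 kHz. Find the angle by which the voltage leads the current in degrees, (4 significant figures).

-73.79°

ω = 2πf = 3.826e+06 rad/s
X_C = 1/(ωC) = 898.1 Ω
Parallel: admittances add. Y = 1/R + jωC
Y = (0.0003236 + j0.001113) S
|Y| = 0.001160 S → |Z| = 1/|Y| = 862.4 Ω, ∠Z = −∠Y = -73.79°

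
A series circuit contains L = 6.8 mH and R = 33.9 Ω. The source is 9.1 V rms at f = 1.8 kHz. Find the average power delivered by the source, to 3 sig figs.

ω = 2πf = 11310 rad/s
X_L = ωL = 76.9 Ω
Z = 33.9 + j76.9 Ω
|Z| = √(33.9² + 76.9²) = 84.0 Ω
∠Z = arctan(76.9/33.9) = 66.2°
I = V/|Z| = 108 mA
P = VI cos φ = 9.1 × 0.108 × cos(66.2°) = 397 mW

397 mW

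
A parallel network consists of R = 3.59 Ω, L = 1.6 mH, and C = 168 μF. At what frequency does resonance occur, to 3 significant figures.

ω₀ = 1/√(LC) = 1/√(0.0016 × 0.000168) = 1929 rad/s
f₀ = ω₀/(2π) = 307 Hz

307 Hz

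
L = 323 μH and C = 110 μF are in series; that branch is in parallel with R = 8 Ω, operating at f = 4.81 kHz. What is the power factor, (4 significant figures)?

ω = 2πf = 30220 rad/s
X_L = ωL = 9.762 Ω
X_C = 1/(ωC) = 0.3008 Ω
Branch 1: Z₁ = R = 8.000 Ω
Branch 2 (series LC): Z₂ = j(X_L − X_C) = j9.461 Ω
Parallel: Z = Z₁Z₂/(Z₁+Z₂), |Z| = 6.109 Ω, ∠Z = 40.22°
cos φ = cos(40.22°) = 0.7636

0.7636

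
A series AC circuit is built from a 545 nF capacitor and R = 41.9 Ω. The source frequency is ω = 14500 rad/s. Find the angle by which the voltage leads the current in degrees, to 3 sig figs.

X_C = 1/(ωC) = 127 Ω
Z = 41.9 − j127 Ω
|Z| = √(41.9² + 127²) = 133 Ω
∠Z = arctan(-127/41.9) = -71.7°

-71.7°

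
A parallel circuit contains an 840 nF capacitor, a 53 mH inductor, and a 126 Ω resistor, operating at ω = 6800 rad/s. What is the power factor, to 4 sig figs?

0.9378

X_L = ωL = 360.4 Ω
X_C = 1/(ωC) = 175.1 Ω
Parallel: admittances add. Y = 1/R + 1/(jωL) + jωC
Y = (0.007937 + j0.002937) S
|Y| = 0.008463 S → |Z| = 1/|Y| = 118.2 Ω, ∠Z = −∠Y = -20.31°
cos φ = cos(-20.31°) = 0.9378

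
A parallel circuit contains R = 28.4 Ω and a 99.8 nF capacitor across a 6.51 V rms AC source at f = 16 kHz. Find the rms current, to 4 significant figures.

ω = 2πf = 100500 rad/s
X_C = 1/(ωC) = 99.67 Ω
Parallel: admittances add. Y = 1/R + jωC
Y = (0.03521 + j0.01003) S
|Y| = 0.03661 S → |Z| = 1/|Y| = 27.31 Ω, ∠Z = −∠Y = -15.90°
I = V/|Z| = 6.51/27.31 = 238.3 mA

238.3 mA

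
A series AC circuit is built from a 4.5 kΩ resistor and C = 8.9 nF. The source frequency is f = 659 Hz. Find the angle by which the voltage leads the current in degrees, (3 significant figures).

ω = 2πf = 4141 rad/s
X_C = 1/(ωC) = 27100 Ω
Z = 4500 − j27100 Ω
|Z| = √(4500² + 27100²) = 27500 Ω
∠Z = arctan(-27100/4500) = -80.6°

-80.6°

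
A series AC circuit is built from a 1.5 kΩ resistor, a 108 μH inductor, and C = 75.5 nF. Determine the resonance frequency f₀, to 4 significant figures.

55.74 kHz

ω₀ = 1/√(LC) = 1/√(0.000108 × 7.55e-08) = 350200 rad/s
f₀ = ω₀/(2π) = 55.74 kHz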